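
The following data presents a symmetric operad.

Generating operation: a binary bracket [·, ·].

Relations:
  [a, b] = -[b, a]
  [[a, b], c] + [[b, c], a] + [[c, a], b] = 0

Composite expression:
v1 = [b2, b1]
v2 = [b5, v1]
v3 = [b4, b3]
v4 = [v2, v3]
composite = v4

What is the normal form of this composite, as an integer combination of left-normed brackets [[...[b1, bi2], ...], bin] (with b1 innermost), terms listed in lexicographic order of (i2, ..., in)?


-[[[[b1, b2], b5], b3], b4] + [[[[b1, b2], b5], b4], b3]

A multilinear Lie element is pinned by b1-initial words (b1 innermost).
Composite bracket: [[b5, [b2, b1]], [b4, b3]]
Applying ab - ba throughout gives 16 signed words (2^4 = 16).
Collect the words opening with b1:
  word b1b2b5b3b4 has sign -1, contributing -[[[[b1, b2], b5], b3], b4]
  word b1b2b5b4b3 has sign +1, contributing +[[[[b1, b2], b5], b4], b3]


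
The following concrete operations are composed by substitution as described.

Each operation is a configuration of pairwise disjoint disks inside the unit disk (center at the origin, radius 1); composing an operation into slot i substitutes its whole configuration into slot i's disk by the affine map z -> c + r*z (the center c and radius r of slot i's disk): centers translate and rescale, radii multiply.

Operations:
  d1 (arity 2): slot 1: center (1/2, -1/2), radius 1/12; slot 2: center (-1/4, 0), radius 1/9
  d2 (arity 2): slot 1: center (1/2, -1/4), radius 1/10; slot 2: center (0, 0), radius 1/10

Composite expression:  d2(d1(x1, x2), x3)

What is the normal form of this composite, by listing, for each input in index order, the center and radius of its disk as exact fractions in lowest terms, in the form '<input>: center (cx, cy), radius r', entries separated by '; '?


x1: center (11/20, -3/10), radius 1/120; x2: center (19/40, -1/4), radius 1/90; x3: center (0, 0), radius 1/10


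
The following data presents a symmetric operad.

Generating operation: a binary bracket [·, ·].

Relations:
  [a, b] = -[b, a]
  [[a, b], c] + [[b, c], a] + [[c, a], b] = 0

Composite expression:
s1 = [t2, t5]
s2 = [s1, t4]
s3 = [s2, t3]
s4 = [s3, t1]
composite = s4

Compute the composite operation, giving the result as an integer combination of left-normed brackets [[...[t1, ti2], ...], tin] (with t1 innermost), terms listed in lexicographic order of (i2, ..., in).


-[[[[t1, t2], t5], t4], t3] + [[[[t1, t3], t2], t5], t4] - [[[[t1, t3], t4], t2], t5] + [[[[t1, t3], t4], t5], t2] - [[[[t1, t3], t5], t2], t4] + [[[[t1, t4], t2], t5], t3] - [[[[t1, t4], t5], t2], t3] + [[[[t1, t5], t2], t4], t3]

Expand each bracket as ab - ba; the t1-initial words give the coefficients.
Composite bracket: [[[[t2, t5], t4], t3], t1]
Each bracket splits as ab - ba, giving 16 signed words (2^4 = 16).
Words beginning with t1 determine it all:
  the word t1t2t5t4t3 carries sign -1 and contributes -[[[[t1, t2], t5], t4], t3]
  the word t1t3t2t5t4 carries sign +1 and contributes +[[[[t1, t3], t2], t5], t4]
  the word t1t3t4t2t5 carries sign -1 and contributes -[[[[t1, t3], t4], t2], t5]
  the word t1t3t4t5t2 carries sign +1 and contributes +[[[[t1, t3], t4], t5], t2]
  the word t1t3t5t2t4 carries sign -1 and contributes -[[[[t1, t3], t5], t2], t4]
  the word t1t4t2t5t3 carries sign +1 and contributes +[[[[t1, t4], t2], t5], t3]
  the word t1t4t5t2t3 carries sign -1 and contributes -[[[[t1, t4], t5], t2], t3]
  the word t1t5t2t4t3 carries sign +1 and contributes +[[[[t1, t5], t2], t4], t3]


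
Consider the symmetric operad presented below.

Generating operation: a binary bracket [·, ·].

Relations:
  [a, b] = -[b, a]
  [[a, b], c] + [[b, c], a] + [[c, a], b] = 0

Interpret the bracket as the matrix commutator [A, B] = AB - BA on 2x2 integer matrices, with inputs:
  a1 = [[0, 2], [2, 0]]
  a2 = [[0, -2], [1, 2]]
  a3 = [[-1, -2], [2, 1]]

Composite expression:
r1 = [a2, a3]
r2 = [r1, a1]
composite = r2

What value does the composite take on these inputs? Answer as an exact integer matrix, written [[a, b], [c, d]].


[[-4, -8], [8, 4]]

[a2, a3] = [[-2, 0], [2, 2]]
[[a2, a3], a1] = [[-4, -8], [8, 4]]


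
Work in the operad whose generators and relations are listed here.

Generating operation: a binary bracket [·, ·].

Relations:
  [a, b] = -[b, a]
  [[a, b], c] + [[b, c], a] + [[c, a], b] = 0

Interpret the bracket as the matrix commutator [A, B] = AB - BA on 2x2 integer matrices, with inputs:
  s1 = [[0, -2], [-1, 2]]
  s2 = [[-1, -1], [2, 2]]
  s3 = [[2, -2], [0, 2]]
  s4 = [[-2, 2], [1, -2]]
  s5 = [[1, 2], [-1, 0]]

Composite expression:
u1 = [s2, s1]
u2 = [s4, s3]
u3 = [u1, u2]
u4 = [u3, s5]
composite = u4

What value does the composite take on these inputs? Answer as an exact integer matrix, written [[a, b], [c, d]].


[s2, s1] = [[5, 4], [-7, -5]]
[s4, s3] = [[2, 0], [0, -2]]
[[s2, s1], [s4, s3]] = [[0, -16], [-28, 0]]
[[[s2, s1], [s4, s3]], s5] = [[72, 16], [-28, -72]]

[[72, 16], [-28, -72]]


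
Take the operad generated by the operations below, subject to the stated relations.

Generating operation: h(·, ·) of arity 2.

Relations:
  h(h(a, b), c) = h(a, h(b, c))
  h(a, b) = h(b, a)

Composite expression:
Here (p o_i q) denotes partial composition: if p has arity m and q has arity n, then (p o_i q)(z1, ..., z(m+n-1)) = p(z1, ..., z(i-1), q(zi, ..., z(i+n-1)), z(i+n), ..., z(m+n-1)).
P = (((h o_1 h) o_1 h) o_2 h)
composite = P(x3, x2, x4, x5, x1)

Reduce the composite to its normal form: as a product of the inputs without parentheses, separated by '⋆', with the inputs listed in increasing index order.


x1 ⋆ x2 ⋆ x3 ⋆ x4 ⋆ x5


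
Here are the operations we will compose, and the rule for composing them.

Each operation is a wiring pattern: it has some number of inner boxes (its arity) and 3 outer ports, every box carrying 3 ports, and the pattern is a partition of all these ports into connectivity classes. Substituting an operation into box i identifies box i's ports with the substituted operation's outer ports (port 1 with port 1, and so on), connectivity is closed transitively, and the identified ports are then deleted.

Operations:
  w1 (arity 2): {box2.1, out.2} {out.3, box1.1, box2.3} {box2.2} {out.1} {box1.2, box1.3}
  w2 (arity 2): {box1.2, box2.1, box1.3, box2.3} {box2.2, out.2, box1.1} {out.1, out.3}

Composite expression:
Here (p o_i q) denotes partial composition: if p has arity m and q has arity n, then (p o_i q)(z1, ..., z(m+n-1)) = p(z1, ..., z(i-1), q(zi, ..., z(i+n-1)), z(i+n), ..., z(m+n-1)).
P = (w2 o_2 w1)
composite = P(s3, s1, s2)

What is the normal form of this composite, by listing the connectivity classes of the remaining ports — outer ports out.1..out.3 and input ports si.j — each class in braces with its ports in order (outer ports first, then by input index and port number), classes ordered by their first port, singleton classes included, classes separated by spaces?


Two ports join when wires chain via w2-identified ports.
w1 over (s1, s2) gives {out.1} {out.2, s2.1} {out.3, s1.1, s2.3} {s1.2, s1.3} {s2.2}, out.j being that stage's outer ports
w2 over (s3, s1, s2) gives {out.1, out.3} {out.2, s2.1, s3.1} {s1.1, s2.3, s3.2, s3.3} {s1.2, s1.3} {s2.2}, out.j being that stage's outer ports

{out.1, out.3} {out.2, s2.1, s3.1} {s1.1, s2.3, s3.2, s3.3} {s1.2, s1.3} {s2.2}


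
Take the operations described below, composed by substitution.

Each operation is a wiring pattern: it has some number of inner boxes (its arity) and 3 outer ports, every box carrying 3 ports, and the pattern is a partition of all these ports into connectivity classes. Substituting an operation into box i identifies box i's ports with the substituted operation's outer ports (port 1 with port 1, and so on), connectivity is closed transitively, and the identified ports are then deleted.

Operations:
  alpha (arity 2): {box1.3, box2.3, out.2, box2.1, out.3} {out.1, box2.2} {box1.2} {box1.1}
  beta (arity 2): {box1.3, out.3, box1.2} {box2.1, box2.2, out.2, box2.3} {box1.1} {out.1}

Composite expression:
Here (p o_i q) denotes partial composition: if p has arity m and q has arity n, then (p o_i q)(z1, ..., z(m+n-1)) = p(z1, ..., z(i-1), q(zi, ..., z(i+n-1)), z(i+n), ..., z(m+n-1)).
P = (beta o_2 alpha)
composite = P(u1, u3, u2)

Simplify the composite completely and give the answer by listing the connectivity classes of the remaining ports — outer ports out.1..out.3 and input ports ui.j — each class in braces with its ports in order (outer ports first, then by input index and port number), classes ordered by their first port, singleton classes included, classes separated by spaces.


{out.1} {out.2, u2.1, u2.2, u2.3, u3.3} {out.3, u1.2, u1.3} {u1.1} {u3.1} {u3.2}


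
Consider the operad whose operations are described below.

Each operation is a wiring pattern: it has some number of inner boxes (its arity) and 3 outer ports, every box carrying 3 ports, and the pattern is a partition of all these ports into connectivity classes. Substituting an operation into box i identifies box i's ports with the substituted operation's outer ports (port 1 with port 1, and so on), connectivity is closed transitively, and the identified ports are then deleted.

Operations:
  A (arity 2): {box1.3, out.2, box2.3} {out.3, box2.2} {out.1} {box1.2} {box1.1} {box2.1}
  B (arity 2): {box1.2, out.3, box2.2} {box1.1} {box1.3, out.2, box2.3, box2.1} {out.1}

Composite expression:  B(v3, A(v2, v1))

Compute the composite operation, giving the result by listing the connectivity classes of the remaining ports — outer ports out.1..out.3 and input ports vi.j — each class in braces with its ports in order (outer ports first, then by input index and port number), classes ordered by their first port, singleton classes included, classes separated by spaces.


{out.1} {out.2, v1.2, v3.3} {out.3, v1.3, v2.3, v3.2} {v1.1} {v2.1} {v2.2} {v3.1}

Connectivity passes through glued B-boundaries; trace each wire chain.
A over (v2, v1) gives {out.1} {out.2, v1.3, v2.3} {out.3, v1.2} {v1.1} {v2.1} {v2.2}, out.j being that stage's outer ports
B over (v3, v2, v1) gives {out.1} {out.2, v1.2, v3.3} {out.3, v1.3, v2.3, v3.2} {v1.1} {v2.1} {v2.2} {v3.1}, out.j being that stage's outer ports


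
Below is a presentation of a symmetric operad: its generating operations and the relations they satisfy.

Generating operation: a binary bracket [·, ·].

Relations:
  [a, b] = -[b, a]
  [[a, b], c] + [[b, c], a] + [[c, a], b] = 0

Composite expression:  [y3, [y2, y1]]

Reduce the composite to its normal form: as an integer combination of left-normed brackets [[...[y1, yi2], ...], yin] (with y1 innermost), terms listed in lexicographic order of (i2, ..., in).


[[y1, y2], y3]

A multilinear Lie element is pinned by y1-initial words (y1 innermost).
Composite bracket: [y3, [y2, y1]]
Full expansion: 4 signed words from ab - ba (2^2 = 4).
Words beginning with y1 determine it all:
  the word y1y2y3 carries sign +1 and contributes +[[y1, y2], y3]


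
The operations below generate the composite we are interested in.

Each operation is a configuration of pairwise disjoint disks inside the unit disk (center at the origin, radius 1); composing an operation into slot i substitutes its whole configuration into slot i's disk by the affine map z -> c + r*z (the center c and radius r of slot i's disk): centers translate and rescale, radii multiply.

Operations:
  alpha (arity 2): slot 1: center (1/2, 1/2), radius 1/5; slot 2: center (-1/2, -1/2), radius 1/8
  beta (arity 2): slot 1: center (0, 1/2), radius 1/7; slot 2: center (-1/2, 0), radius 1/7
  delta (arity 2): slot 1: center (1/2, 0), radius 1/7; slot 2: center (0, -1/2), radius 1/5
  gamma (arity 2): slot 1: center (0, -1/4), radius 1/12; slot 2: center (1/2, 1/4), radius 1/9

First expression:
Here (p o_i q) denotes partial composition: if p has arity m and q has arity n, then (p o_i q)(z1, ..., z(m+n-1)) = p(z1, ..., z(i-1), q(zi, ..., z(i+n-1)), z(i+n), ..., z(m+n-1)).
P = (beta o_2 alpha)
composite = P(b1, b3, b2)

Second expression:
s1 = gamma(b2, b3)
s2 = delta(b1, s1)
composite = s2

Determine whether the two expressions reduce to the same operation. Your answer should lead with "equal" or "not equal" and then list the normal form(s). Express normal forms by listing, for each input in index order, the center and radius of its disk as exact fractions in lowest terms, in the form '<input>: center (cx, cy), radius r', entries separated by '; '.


In normal form, the first expression is b1: center (0, 1/2), radius 1/7; b2: center (-4/7, -1/14), radius 1/56; b3: center (-3/7, 1/14), radius 1/35
In normal form, the second expression is b1: center (1/2, 0), radius 1/7; b2: center (0, -11/20), radius 1/60; b3: center (1/10, -9/20), radius 1/45
Different reductions; not equal.

not equal; first: b1: center (0, 1/2), radius 1/7; b2: center (-4/7, -1/14), radius 1/56; b3: center (-3/7, 1/14), radius 1/35; second: b1: center (1/2, 0), radius 1/7; b2: center (0, -11/20), radius 1/60; b3: center (1/10, -9/20), radius 1/45


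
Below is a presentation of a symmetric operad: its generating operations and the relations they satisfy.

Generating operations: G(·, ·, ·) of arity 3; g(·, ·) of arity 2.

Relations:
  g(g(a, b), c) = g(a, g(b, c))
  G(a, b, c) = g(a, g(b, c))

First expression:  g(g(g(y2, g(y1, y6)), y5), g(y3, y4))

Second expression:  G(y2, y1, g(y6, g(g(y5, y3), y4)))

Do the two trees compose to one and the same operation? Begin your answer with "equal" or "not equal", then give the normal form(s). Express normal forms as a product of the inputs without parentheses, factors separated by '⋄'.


equal — both sides give y2 ⋄ y1 ⋄ y6 ⋄ y5 ⋄ y3 ⋄ y4

Reducing the first expression gives y2 ⋄ y1 ⋄ y6 ⋄ y5 ⋄ y3 ⋄ y4
Reducing the second expression gives y2 ⋄ y1 ⋄ y6 ⋄ y5 ⋄ y3 ⋄ y4
The normal forms match — equal.


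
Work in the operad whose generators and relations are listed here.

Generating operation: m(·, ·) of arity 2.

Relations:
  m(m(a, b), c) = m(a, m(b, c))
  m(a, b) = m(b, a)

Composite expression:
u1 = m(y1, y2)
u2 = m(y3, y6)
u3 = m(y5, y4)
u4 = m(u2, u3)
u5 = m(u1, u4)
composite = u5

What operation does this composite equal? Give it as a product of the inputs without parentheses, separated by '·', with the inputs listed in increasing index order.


Reordering under m is free, so list the y-inputs canonically.
m(y1, y2) spells out as y1 · y2
m(y3, y6) spells out as y3 · y6
m(y5, y4) spells out as y5 · y4
m(m(y3, y6), m(y5, y4)) spells out as y3 · y6 · y5 · y4
m(m(y1, y2), m(m(y3, y6), m(y5, y4))) spells out as y1 · y2 · y3 · y6 · y5 · y4
sorting the factors by input index: y1 · y2 · y3 · y4 · y5 · y6

y1 · y2 · y3 · y4 · y5 · y6


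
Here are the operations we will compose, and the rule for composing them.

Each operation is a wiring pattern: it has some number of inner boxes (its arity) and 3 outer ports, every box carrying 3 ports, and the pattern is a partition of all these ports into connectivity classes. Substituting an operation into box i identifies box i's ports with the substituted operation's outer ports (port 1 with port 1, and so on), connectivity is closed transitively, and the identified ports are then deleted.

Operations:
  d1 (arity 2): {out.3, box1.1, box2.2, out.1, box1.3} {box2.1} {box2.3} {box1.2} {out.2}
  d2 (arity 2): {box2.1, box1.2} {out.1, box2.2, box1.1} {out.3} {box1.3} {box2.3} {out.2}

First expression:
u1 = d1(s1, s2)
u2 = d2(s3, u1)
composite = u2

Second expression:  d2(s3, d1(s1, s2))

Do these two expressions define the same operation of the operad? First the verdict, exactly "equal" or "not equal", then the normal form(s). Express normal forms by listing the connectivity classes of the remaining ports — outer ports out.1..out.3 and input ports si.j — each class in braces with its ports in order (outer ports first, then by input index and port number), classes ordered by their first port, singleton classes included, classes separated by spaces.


equal; the common form is {out.1, s3.1} {out.2} {out.3} {s1.1, s1.3, s2.2, s3.2} {s1.2} {s2.1} {s2.3} {s3.3}

Normal form of the first expression: {out.1, s3.1} {out.2} {out.3} {s1.1, s1.3, s2.2, s3.2} {s1.2} {s2.1} {s2.3} {s3.3}
Normal form of the second expression: {out.1, s3.1} {out.2} {out.3} {s1.1, s1.3, s2.2, s3.2} {s1.2} {s2.1} {s2.3} {s3.3}
Both agree, so they are equal.


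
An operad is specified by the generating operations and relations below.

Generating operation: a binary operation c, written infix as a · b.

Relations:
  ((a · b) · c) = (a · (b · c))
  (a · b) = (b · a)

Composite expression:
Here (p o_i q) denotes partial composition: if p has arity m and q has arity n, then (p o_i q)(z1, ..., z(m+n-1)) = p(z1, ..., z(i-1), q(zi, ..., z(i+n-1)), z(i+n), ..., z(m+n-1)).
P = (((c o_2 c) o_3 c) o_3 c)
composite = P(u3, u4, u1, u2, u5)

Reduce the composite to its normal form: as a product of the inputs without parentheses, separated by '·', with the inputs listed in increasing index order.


u1 · u2 · u3 · u4 · u5

With c associative and commutative, the u-input set is all that matters.
(u1 · u2) reduces to u1 · u2
((u1 · u2) · u5) reduces to u1 · u2 · u5
(u4 · ((u1 · u2) · u5)) reduces to u4 · u1 · u2 · u5
(u3 · (u4 · ((u1 · u2) · u5))) reduces to u3 · u4 · u1 · u2 · u5
the factors in increasing index order: u1 · u2 · u3 · u4 · u5


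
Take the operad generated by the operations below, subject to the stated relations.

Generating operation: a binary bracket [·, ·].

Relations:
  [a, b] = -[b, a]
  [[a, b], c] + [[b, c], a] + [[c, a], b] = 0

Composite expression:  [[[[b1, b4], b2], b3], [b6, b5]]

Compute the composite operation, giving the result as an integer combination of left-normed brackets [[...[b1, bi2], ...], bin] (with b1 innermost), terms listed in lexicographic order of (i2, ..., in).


-[[[[[b1, b4], b2], b3], b5], b6] + [[[[[b1, b4], b2], b3], b6], b5]

Antisymmetry and Jacobi reduce to b1-anchored left-normed brackets.
Composite bracket: [[[[b1, b4], b2], b3], [b6, b5]]
Full expansion: 32 signed words from ab - ba (2^5 = 32).
Keep just the words that open with b1:
  b1b4b2b3b5b6 appears with sign -1, giving the term -[[[[[b1, b4], b2], b3], b5], b6]
  b1b4b2b3b6b5 appears with sign +1, giving the term +[[[[[b1, b4], b2], b3], b6], b5]


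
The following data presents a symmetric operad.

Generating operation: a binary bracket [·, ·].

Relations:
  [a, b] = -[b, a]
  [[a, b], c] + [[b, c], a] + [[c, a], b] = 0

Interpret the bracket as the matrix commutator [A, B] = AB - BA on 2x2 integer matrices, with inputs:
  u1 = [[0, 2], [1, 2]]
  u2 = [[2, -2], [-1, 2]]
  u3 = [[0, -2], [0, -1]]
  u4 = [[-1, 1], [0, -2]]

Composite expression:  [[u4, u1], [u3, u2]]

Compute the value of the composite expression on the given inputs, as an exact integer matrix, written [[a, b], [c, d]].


[[2, -20], [-6, -2]]

[u4, u1] = [[1, 4], [-1, -1]]
[u3, u2] = [[2, -2], [1, -2]]
[[u4, u1], [u3, u2]] = [[2, -20], [-6, -2]]


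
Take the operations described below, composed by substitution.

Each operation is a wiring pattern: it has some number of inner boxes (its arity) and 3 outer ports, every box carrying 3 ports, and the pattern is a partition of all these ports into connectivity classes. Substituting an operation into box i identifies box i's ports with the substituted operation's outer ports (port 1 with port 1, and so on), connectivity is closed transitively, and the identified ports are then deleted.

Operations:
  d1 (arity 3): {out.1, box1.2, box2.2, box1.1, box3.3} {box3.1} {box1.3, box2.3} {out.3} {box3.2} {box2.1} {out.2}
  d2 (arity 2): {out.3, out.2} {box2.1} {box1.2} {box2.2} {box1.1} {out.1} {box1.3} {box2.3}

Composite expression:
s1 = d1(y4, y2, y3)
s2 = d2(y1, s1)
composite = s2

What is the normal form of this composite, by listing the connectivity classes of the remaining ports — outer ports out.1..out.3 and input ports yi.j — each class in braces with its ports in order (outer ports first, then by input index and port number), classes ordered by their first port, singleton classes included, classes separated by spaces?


{out.1} {out.2, out.3} {y1.1} {y1.2} {y1.3} {y2.1} {y2.2, y3.3, y4.1, y4.2} {y2.3, y4.3} {y3.1} {y3.2}

Substituting into d2 glues patterns; closure does the rest.
composing d1 on (y4, y2, y3), with out.j its own outer ports: {out.1, y2.2, y3.3, y4.1, y4.2} {out.2} {out.3} {y2.1} {y2.3, y4.3} {y3.1} {y3.2}
composing d2 on (y1, y4, y2, y3), with out.j its own outer ports: {out.1} {out.2, out.3} {y1.1} {y1.2} {y1.3} {y2.1} {y2.2, y3.3, y4.1, y4.2} {y2.3, y4.3} {y3.1} {y3.2}


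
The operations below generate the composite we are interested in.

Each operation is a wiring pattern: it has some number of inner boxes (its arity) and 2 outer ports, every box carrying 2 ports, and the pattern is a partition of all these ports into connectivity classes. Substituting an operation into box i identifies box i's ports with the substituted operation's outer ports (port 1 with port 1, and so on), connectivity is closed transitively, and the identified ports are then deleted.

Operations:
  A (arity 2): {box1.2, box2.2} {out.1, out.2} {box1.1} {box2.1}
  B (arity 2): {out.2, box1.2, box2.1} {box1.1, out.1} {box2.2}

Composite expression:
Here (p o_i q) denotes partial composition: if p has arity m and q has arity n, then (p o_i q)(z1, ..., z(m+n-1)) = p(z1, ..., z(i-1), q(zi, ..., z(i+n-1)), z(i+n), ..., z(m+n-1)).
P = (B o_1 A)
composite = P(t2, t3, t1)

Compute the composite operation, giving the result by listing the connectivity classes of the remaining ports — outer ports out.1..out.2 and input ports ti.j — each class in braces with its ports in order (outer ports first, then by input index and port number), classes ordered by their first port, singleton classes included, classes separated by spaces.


{out.1, out.2, t1.1} {t1.2} {t2.1} {t2.2, t3.2} {t3.1}

Connectivity passes through glued B-boundaries; trace each wire chain.
after A, the pattern on (t2, t3) reads {out.1, out.2} {t2.1} {t2.2, t3.2} {t3.1} (out.j = its outer ports)
after B, the pattern on (t2, t3, t1) reads {out.1, out.2, t1.1} {t1.2} {t2.1} {t2.2, t3.2} {t3.1} (out.j = its outer ports)


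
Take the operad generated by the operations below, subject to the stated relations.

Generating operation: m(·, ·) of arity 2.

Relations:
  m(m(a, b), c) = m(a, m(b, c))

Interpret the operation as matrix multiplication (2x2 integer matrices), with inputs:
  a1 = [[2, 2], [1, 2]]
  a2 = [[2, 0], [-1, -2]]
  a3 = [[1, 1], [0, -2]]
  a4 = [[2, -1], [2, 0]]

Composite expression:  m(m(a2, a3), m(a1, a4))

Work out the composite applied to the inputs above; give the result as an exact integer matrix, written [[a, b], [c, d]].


m(a2, a3) = [[2, 2], [-1, 3]]
m(a1, a4) = [[8, -2], [6, -1]]
m(m(a2, a3), m(a1, a4)) = [[28, -6], [10, -1]]

[[28, -6], [10, -1]]


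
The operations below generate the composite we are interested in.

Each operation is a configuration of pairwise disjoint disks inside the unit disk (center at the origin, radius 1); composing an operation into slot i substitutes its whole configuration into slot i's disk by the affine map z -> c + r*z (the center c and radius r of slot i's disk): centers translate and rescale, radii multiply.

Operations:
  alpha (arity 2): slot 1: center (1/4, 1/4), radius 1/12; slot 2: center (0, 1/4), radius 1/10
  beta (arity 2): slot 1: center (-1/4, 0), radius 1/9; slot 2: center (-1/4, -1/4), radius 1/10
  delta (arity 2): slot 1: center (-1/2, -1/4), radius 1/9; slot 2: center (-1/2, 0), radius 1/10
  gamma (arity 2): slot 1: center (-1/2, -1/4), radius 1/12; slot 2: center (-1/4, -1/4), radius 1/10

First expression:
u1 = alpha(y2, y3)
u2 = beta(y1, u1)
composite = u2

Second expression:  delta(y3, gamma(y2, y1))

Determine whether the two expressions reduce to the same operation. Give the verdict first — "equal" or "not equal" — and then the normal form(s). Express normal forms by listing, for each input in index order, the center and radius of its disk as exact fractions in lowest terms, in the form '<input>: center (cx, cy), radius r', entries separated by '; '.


not equal — first y1: center (-1/4, 0), radius 1/9; y2: center (-9/40, -9/40), radius 1/120; y3: center (-1/4, -9/40), radius 1/100, second y1: center (-21/40, -1/40), radius 1/100; y2: center (-11/20, -1/40), radius 1/120; y3: center (-1/2, -1/4), radius 1/9

The first expression reduces to y1: center (-1/4, 0), radius 1/9; y2: center (-9/40, -9/40), radius 1/120; y3: center (-1/4, -9/40), radius 1/100
The second expression reduces to y1: center (-21/40, -1/40), radius 1/100; y2: center (-11/20, -1/40), radius 1/120; y3: center (-1/2, -1/4), radius 1/9
Distinct normal forms: not equal.


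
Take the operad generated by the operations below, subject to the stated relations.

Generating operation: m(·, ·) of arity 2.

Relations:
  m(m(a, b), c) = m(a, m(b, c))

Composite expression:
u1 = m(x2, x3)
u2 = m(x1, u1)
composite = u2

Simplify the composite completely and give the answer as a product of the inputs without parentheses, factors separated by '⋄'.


Under associativity of m, the answer is the x's in reading order.
m(x2, x3) spells out as x2 ⋄ x3
m(x1, m(x2, x3)) spells out as x1 ⋄ x2 ⋄ x3

x1 ⋄ x2 ⋄ x3


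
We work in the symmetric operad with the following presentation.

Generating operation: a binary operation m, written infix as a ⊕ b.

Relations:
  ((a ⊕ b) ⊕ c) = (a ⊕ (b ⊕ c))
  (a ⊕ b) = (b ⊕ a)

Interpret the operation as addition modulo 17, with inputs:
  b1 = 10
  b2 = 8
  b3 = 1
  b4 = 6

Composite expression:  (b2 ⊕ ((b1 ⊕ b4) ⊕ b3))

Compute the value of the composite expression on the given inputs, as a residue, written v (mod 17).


8 (mod 17)

(b1 ⊕ b4) = 16
((b1 ⊕ b4) ⊕ b3) = 0
(b2 ⊕ ((b1 ⊕ b4) ⊕ b3)) = 8


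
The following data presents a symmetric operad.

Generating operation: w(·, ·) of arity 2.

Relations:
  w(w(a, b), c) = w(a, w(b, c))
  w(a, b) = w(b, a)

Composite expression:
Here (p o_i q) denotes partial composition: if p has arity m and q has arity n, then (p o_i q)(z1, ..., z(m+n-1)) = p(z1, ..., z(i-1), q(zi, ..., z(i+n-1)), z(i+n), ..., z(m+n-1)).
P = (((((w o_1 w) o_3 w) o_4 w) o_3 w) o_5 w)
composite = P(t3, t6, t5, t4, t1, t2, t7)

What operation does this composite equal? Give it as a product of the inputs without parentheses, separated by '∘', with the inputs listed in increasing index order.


t1 ∘ t2 ∘ t3 ∘ t4 ∘ t5 ∘ t6 ∘ t7

Shape and order are irrelevant to w; the t-input set decides.
w(t3, t6) flattens to t3 ∘ t6
w(t5, t4) flattens to t5 ∘ t4
w(t1, t2) flattens to t1 ∘ t2
w(w(t1, t2), t7) flattens to t1 ∘ t2 ∘ t7
w(w(t5, t4), w(w(t1, t2), t7)) flattens to t5 ∘ t4 ∘ t1 ∘ t2 ∘ t7
w(w(t3, t6), w(w(t5, t4), w(w(t1, t2), t7))) flattens to t3 ∘ t6 ∘ t5 ∘ t4 ∘ t1 ∘ t2 ∘ t7
sorting the factors by input index: t1 ∘ t2 ∘ t3 ∘ t4 ∘ t5 ∘ t6 ∘ t7


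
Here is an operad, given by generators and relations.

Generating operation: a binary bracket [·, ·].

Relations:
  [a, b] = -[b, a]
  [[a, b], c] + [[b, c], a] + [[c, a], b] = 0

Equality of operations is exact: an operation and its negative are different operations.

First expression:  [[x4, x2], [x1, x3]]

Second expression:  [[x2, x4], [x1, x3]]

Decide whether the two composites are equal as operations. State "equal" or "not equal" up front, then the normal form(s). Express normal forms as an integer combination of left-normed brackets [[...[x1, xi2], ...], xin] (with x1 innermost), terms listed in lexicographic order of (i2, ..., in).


The first expression reduces to [[[x1, x3], x2], x4] - [[[x1, x3], x4], x2]
The second expression reduces to -[[[x1, x3], x2], x4] + [[[x1, x3], x4], x2]
The forms do not match — not equal.

not equal — first [[[x1, x3], x2], x4] - [[[x1, x3], x4], x2], second -[[[x1, x3], x2], x4] + [[[x1, x3], x4], x2]


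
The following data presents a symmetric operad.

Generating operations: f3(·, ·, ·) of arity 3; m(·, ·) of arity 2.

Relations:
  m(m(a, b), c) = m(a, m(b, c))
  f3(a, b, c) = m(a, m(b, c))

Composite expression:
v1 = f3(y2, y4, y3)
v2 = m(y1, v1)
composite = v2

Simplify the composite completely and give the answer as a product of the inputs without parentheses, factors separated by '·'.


Under associativity of m, the answer is the y's in reading order.
f3(y2, y4, y3) reduces to y2 · y4 · y3
m(y1, f3(y2, y4, y3)) reduces to y1 · y2 · y4 · y3

y1 · y2 · y4 · y3


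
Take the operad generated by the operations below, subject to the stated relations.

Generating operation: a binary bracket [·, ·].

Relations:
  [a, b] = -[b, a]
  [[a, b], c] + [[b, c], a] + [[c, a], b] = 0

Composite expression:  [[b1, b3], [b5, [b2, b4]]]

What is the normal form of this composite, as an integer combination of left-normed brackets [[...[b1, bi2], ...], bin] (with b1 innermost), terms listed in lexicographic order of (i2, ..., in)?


-[[[[b1, b3], b2], b4], b5] + [[[[b1, b3], b4], b2], b5] + [[[[b1, b3], b5], b2], b4] - [[[[b1, b3], b5], b4], b2]

Left-normed coefficients sit on the b1-initial expansion words.
Composite bracket: [[b1, b3], [b5, [b2, b4]]]
Expanding via [a, b] = ab - ba: 16 signed words (2^4 = 16).
Only words starting with b1 matter:
  the word b1b3b2b4b5 carries sign -1 and contributes -[[[[b1, b3], b2], b4], b5]
  the word b1b3b4b2b5 carries sign +1 and contributes +[[[[b1, b3], b4], b2], b5]
  the word b1b3b5b2b4 carries sign +1 and contributes +[[[[b1, b3], b5], b2], b4]
  the word b1b3b5b4b2 carries sign -1 and contributes -[[[[b1, b3], b5], b4], b2]


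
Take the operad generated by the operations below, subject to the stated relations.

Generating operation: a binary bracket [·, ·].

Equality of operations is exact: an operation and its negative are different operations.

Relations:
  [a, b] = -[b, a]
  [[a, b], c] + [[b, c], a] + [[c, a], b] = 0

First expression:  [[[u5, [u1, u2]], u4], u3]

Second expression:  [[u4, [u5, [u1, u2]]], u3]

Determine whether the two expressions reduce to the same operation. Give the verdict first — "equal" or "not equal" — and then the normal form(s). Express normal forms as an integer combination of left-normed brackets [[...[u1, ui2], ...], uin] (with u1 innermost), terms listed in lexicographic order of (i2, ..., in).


not equal; the first gives -[[[[u1, u2], u5], u4], u3] and the second [[[[u1, u2], u5], u4], u3]

Normal form of the first expression: -[[[[u1, u2], u5], u4], u3]
Normal form of the second expression: [[[[u1, u2], u5], u4], u3]
Distinct normal forms: not equal.


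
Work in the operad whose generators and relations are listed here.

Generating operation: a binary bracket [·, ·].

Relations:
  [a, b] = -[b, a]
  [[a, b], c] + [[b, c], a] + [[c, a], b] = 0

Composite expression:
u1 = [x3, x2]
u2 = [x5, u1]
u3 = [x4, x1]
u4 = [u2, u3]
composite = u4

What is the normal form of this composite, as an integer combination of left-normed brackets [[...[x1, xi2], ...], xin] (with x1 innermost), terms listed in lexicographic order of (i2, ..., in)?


[[[[x1, x4], x2], x3], x5] - [[[[x1, x4], x3], x2], x5] - [[[[x1, x4], x5], x2], x3] + [[[[x1, x4], x5], x3], x2]


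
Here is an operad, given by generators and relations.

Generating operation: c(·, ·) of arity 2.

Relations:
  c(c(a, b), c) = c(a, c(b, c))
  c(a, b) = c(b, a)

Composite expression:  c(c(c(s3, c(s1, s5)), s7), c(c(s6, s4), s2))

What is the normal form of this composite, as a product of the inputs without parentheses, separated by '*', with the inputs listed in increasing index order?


Shape and order are irrelevant to c; the s-input set decides.
c(s1, s5) collapses to s1 * s5
c(s3, c(s1, s5)) collapses to s3 * s1 * s5
c(c(s3, c(s1, s5)), s7) collapses to s3 * s1 * s5 * s7
c(s6, s4) collapses to s6 * s4
c(c(s6, s4), s2) collapses to s6 * s4 * s2
c(c(c(s3, c(s1, s5)), s7), c(c(s6, s4), s2)) collapses to s3 * s1 * s5 * s7 * s6 * s4 * s2
rearranged into index order: s1 * s2 * s3 * s4 * s5 * s6 * s7

s1 * s2 * s3 * s4 * s5 * s6 * s7


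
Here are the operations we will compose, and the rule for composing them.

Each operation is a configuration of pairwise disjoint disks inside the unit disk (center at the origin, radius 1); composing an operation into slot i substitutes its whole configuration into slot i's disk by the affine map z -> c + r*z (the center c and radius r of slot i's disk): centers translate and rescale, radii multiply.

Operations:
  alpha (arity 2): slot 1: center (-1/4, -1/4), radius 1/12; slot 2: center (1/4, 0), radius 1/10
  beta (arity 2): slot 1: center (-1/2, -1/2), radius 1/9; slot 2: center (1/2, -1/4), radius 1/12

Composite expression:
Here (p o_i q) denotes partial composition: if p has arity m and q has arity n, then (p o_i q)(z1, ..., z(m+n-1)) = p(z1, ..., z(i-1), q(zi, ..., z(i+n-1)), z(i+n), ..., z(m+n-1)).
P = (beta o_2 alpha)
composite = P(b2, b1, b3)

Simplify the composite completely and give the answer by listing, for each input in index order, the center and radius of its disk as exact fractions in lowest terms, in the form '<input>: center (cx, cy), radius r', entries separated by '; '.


b1: center (23/48, -13/48), radius 1/144; b2: center (-1/2, -1/2), radius 1/9; b3: center (25/48, -1/4), radius 1/120

Only the slot chain above each b matters under beta; compose those maps.
input b2: composing its 1 substitution step yields center (-1/2, -1/2), radius 1/9
input b1: composing its 2 substitution steps yields center (23/48, -13/48), radius 1/144
input b3: composing its 2 substitution steps yields center (25/48, -1/4), radius 1/120


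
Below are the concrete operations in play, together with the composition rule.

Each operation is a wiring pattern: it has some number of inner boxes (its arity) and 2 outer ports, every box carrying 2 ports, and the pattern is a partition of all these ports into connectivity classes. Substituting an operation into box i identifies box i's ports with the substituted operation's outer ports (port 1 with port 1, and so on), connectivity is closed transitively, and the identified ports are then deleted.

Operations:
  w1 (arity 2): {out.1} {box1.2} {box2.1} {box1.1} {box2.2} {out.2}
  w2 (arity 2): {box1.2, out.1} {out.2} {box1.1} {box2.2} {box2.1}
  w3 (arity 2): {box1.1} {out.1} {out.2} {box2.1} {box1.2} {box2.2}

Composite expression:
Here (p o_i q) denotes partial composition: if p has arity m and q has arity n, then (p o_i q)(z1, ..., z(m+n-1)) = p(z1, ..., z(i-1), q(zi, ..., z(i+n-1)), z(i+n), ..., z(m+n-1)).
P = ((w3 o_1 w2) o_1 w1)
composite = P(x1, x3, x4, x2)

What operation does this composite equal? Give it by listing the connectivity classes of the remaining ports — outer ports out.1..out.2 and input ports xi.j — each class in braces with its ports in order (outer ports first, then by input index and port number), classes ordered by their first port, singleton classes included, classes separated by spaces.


{out.1} {out.2} {x1.1} {x1.2} {x2.1} {x2.2} {x3.1} {x3.2} {x4.1} {x4.2}


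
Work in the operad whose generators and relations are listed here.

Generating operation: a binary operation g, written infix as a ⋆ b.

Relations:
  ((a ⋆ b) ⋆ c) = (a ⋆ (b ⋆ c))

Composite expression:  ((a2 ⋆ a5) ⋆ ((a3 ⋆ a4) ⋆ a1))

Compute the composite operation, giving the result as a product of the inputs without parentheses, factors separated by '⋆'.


Every regrouping of g is equal, so read the a-inputs in written order.
(a2 ⋆ a5) collapses to a2 ⋆ a5
(a3 ⋆ a4) collapses to a3 ⋆ a4
((a3 ⋆ a4) ⋆ a1) collapses to a3 ⋆ a4 ⋆ a1
((a2 ⋆ a5) ⋆ ((a3 ⋆ a4) ⋆ a1)) collapses to a2 ⋆ a5 ⋆ a3 ⋆ a4 ⋆ a1

a2 ⋆ a5 ⋆ a3 ⋆ a4 ⋆ a1


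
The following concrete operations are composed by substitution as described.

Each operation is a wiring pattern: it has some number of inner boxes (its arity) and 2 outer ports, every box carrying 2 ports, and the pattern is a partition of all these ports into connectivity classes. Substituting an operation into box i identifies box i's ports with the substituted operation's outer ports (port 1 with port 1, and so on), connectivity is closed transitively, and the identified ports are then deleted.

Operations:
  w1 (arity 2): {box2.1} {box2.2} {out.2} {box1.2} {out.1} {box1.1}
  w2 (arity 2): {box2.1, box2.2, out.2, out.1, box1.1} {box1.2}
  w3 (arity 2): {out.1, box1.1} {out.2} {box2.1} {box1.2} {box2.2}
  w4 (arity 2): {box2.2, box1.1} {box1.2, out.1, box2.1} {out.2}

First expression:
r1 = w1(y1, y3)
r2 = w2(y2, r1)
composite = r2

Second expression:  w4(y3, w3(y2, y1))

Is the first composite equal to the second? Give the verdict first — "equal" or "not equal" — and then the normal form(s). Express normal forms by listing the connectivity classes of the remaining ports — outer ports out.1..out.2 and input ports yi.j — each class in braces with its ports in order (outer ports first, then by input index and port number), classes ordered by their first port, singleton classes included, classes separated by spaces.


not equal; the first gives {out.1, out.2, y2.1} {y1.1} {y1.2} {y2.2} {y3.1} {y3.2} and the second {out.1, y2.1, y3.2} {out.2} {y1.1} {y1.2} {y2.2} {y3.1}

The first expression, normalized: {out.1, out.2, y2.1} {y1.1} {y1.2} {y2.2} {y3.1} {y3.2}
The second expression, normalized: {out.1, y2.1, y3.2} {out.2} {y1.1} {y1.2} {y2.2} {y3.1}
Distinct normal forms: not equal.


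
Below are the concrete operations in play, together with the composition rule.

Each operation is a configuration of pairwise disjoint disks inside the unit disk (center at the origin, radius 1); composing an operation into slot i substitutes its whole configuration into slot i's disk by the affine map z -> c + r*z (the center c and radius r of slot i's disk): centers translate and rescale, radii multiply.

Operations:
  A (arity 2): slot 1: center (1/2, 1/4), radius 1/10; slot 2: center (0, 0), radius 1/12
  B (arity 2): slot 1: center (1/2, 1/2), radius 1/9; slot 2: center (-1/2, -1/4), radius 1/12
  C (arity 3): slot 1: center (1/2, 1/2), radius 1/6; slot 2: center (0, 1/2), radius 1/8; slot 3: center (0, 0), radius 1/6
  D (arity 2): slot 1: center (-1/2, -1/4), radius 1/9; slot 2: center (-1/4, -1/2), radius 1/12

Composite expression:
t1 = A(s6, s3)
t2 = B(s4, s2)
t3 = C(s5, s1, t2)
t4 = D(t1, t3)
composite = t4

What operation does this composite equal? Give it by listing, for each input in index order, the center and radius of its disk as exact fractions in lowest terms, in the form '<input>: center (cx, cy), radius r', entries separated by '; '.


Affine substitution under D: radii multiply and s-centers shift.
input s6: applying the 2 nested substitutions gives center (-4/9, -2/9), radius 1/90
input s3: applying the 2 nested substitutions gives center (-1/2, -1/4), radius 1/108
input s5: applying the 2 nested substitutions gives center (-5/24, -11/24), radius 1/72
input s1: applying the 2 nested substitutions gives center (-1/4, -11/24), radius 1/96
input s4: applying the 3 nested substitutions gives center (-35/144, -71/144), radius 1/648
input s2: applying the 3 nested substitutions gives center (-37/144, -145/288), radius 1/864

s1: center (-1/4, -11/24), radius 1/96; s2: center (-37/144, -145/288), radius 1/864; s3: center (-1/2, -1/4), radius 1/108; s4: center (-35/144, -71/144), radius 1/648; s5: center (-5/24, -11/24), radius 1/72; s6: center (-4/9, -2/9), radius 1/90


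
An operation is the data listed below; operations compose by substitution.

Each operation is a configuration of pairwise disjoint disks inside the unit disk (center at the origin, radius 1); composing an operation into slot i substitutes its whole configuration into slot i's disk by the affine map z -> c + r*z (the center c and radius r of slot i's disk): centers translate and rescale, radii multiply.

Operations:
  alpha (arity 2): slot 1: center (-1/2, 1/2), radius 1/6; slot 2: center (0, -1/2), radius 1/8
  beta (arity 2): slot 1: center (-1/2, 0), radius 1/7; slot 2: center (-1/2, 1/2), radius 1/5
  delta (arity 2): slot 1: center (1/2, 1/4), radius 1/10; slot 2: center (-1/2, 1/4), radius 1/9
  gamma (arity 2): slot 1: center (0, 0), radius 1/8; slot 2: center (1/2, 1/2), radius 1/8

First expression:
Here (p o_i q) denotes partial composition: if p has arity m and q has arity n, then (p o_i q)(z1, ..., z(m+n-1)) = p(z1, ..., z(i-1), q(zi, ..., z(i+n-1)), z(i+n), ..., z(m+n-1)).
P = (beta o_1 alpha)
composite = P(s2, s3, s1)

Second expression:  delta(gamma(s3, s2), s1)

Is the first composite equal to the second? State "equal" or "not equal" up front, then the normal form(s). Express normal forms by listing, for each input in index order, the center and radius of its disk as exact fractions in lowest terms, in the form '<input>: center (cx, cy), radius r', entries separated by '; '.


not equal; the first gives s1: center (-1/2, 1/2), radius 1/5; s2: center (-4/7, 1/14), radius 1/42; s3: center (-1/2, -1/14), radius 1/56 and the second s1: center (-1/2, 1/4), radius 1/9; s2: center (11/20, 3/10), radius 1/80; s3: center (1/2, 1/4), radius 1/80

The first expression, normalized: s1: center (-1/2, 1/2), radius 1/5; s2: center (-4/7, 1/14), radius 1/42; s3: center (-1/2, -1/14), radius 1/56
The second expression, normalized: s1: center (-1/2, 1/4), radius 1/9; s2: center (11/20, 3/10), radius 1/80; s3: center (1/2, 1/4), radius 1/80
The normal forms differ: not equal.
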